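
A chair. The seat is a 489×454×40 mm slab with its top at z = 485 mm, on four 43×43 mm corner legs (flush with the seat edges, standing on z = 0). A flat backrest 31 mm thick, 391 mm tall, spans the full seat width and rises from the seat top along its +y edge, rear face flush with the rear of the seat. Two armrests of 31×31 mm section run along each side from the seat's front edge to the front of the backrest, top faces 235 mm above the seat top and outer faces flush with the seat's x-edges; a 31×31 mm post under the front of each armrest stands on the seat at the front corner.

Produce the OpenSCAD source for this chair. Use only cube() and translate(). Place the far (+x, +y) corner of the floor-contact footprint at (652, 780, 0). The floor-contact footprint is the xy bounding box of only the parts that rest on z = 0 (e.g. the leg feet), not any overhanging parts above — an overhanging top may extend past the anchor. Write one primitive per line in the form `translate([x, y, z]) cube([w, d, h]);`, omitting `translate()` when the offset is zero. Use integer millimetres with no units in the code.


// leg_h = 485 - 40 = 445
// arm post h = 235 - 31 = 204
translate([163, 326, 445]) cube([489, 454, 40]);
translate([163, 326, 0]) cube([43, 43, 445]);
translate([609, 326, 0]) cube([43, 43, 445]);
translate([163, 737, 0]) cube([43, 43, 445]);
translate([609, 737, 0]) cube([43, 43, 445]);
translate([163, 749, 485]) cube([489, 31, 391]);
translate([163, 326, 689]) cube([31, 423, 31]);
translate([621, 326, 689]) cube([31, 423, 31]);
translate([163, 326, 485]) cube([31, 31, 204]);
translate([621, 326, 485]) cube([31, 31, 204]);


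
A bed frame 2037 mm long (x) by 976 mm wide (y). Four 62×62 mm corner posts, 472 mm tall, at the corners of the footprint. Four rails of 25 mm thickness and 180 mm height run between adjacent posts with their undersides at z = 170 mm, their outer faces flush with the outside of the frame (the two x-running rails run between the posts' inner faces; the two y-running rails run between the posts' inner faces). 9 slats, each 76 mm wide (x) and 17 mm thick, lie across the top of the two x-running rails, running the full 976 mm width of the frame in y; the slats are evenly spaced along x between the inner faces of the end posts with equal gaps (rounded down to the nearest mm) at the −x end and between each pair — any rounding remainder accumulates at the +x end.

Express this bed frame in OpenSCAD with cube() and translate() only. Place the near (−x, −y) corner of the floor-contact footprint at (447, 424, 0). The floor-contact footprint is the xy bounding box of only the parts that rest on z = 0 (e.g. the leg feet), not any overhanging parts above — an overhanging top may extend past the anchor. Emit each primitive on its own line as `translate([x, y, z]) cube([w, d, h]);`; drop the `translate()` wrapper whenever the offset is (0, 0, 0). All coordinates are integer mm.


translate([447, 424, 0]) cube([62, 62, 472]);
translate([447, 1338, 0]) cube([62, 62, 472]);
translate([2422, 424, 0]) cube([62, 62, 472]);
translate([2422, 1338, 0]) cube([62, 62, 472]);
translate([509, 424, 170]) cube([1913, 25, 180]);
translate([509, 1375, 170]) cube([1913, 25, 180]);
translate([447, 486, 170]) cube([25, 852, 180]);
translate([2459, 486, 170]) cube([25, 852, 180]);
translate([631, 424, 350]) cube([76, 976, 17]);
translate([829, 424, 350]) cube([76, 976, 17]);
translate([1027, 424, 350]) cube([76, 976, 17]);
translate([1225, 424, 350]) cube([76, 976, 17]);
translate([1423, 424, 350]) cube([76, 976, 17]);
translate([1621, 424, 350]) cube([76, 976, 17]);
translate([1819, 424, 350]) cube([76, 976, 17]);
translate([2017, 424, 350]) cube([76, 976, 17]);
translate([2215, 424, 350]) cube([76, 976, 17]);


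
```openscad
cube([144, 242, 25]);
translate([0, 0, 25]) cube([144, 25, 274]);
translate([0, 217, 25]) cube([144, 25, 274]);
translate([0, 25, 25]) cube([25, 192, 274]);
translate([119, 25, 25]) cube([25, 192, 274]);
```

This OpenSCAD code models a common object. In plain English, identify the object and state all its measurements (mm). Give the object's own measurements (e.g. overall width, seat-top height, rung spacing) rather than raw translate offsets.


An open-topped rectangular box: outside dimensions 144×242×299 mm, with a uniform wall and base thickness of 25 mm. The base is a full 144×242 slab on the floor; four walls sit on top of the base. The front and back walls (the −y and +y sides) span the full width; the two side walls fit between them.


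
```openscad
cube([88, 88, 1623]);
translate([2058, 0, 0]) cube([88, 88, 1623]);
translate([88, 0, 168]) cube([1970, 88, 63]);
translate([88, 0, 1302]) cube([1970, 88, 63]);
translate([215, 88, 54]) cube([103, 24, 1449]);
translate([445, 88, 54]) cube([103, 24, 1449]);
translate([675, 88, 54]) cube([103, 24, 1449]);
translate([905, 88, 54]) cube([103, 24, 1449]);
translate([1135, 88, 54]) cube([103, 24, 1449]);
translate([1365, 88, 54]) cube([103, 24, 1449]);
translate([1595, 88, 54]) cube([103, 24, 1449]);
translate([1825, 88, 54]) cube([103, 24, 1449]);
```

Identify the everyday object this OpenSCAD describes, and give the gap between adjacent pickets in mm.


A fence section. The picket gap is 127 mm.

Two posts, two rails, 8 pickets — a fence section. Span 1970 mm holds 8 pickets of 103 mm with 9 equal gaps: ⌊(1970 − 8·103) / 9⌋ = 127 mm.


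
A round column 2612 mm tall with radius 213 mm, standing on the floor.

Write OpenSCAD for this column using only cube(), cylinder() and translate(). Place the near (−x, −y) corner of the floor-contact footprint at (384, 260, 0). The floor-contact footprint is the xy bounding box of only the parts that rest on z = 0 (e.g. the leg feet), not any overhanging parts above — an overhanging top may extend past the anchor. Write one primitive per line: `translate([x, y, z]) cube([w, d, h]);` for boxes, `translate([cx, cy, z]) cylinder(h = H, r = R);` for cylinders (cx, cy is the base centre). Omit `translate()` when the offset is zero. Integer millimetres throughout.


translate([597, 473, 0]) cylinder(h = 2612, r = 213);


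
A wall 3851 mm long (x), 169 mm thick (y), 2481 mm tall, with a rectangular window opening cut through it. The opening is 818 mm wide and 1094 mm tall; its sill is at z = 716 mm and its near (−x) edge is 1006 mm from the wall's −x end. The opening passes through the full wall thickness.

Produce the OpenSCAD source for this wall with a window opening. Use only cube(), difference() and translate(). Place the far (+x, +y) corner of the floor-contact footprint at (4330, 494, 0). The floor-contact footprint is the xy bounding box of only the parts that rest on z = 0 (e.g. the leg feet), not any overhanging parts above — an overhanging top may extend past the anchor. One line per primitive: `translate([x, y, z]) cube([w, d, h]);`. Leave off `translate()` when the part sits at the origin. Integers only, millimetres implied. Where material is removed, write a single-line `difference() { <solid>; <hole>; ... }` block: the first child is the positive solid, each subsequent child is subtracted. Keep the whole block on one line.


difference() { translate([479, 325, 0]) cube([3851, 169, 2481]); translate([1485, 325, 716]) cube([818, 169, 1094]); }


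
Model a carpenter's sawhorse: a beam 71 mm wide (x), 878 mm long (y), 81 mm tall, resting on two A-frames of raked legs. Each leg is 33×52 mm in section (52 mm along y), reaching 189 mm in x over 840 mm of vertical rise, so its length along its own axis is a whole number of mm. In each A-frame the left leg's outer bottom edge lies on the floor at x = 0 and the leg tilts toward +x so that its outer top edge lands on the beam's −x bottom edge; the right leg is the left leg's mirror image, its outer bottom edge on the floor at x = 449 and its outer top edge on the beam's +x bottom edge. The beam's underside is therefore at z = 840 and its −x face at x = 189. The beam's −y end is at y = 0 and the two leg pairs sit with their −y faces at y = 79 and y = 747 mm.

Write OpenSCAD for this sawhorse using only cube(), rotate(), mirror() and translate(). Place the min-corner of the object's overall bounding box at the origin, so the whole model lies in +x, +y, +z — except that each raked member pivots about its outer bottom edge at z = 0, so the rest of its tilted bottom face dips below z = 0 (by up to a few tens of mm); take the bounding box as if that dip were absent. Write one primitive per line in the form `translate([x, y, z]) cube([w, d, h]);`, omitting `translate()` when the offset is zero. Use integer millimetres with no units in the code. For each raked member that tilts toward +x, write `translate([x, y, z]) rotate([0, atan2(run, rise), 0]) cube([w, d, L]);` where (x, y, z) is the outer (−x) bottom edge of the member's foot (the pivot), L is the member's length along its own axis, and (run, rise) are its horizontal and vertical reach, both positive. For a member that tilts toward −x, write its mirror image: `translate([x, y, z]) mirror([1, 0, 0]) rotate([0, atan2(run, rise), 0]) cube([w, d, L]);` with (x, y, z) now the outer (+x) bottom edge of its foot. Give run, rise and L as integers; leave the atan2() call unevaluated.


translate([189, 0, 840]) cube([71, 878, 81]);
translate([0, 79, 0]) rotate([0, atan2(189, 840), 0]) cube([33, 52, 861]);
translate([449, 79, 0]) mirror([1, 0, 0]) rotate([0, atan2(189, 840), 0]) cube([33, 52, 861]);
translate([0, 747, 0]) rotate([0, atan2(189, 840), 0]) cube([33, 52, 861]);
translate([449, 747, 0]) mirror([1, 0, 0]) rotate([0, atan2(189, 840), 0]) cube([33, 52, 861]);


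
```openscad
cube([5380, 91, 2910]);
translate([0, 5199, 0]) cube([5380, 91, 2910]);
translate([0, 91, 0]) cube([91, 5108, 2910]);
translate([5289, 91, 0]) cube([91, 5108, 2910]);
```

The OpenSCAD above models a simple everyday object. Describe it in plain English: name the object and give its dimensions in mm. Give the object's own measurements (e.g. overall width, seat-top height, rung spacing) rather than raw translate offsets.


The wall frame of a small rectangular building: four walls, each 2910 mm tall and 91 mm thick, enclosing a footprint 5380 mm (x) by 5290 mm (y) outside-to-outside, with no floor or roof. The front and back walls (the −y and +y sides) span the full width; the two side walls fit between them.


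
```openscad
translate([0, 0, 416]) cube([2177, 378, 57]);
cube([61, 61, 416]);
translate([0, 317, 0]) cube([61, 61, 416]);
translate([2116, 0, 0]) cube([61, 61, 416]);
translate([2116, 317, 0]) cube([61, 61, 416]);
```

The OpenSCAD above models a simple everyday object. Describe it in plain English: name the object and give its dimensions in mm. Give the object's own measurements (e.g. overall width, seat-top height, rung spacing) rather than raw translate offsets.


A bench: a 2177×378 mm seat slab, 57 mm thick, top at z = 473 mm, on four 61×61 mm square legs flush with the seat corners and standing on z = 0.


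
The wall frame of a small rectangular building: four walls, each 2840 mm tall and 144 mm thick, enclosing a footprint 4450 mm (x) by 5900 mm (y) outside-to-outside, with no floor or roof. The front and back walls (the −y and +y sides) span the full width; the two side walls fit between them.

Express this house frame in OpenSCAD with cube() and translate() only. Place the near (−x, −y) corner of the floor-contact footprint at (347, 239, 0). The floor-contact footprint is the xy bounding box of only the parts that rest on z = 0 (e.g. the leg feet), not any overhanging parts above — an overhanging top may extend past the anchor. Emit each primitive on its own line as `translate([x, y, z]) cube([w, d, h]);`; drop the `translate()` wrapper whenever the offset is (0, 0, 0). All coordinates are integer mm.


translate([347, 239, 0]) cube([4450, 144, 2840]);
translate([347, 5995, 0]) cube([4450, 144, 2840]);
translate([347, 383, 0]) cube([144, 5612, 2840]);
translate([4653, 383, 0]) cube([144, 5612, 2840]);


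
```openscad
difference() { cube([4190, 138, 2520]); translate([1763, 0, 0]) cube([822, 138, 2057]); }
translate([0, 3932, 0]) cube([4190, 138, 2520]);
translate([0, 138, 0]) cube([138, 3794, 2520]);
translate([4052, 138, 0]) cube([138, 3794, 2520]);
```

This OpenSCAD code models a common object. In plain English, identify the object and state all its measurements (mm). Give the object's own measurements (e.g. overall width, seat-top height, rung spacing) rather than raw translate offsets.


A single room: four walls, each 2520 mm tall and 138 mm thick, enclosing an outside footprint 4190×4070 mm (x × y), no floor or roof. The front and back walls (−y and +y sides) run the full x-width; the side walls fit between their inner faces. A door opening 822 mm wide and 2057 mm tall is cut through the front wall from the floor up, its −x edge 1763 mm from the wall's −x end.


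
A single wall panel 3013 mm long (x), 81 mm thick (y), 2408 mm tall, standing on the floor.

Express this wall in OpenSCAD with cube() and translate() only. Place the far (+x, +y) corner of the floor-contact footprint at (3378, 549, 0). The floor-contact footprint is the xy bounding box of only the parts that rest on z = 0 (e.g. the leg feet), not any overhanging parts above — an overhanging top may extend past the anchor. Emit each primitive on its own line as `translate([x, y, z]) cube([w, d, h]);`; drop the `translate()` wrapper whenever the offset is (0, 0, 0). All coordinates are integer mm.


translate([365, 468, 0]) cube([3013, 81, 2408]);


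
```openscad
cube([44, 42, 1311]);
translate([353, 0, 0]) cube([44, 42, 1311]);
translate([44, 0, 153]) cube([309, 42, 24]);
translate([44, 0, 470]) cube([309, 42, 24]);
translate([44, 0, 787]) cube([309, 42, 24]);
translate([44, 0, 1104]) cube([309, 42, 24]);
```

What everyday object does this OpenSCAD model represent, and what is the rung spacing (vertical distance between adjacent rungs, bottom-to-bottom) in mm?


A ladder. The rung spacing is 317 mm.

Two tall 44×42 posts with 4 short bars between them — a ladder. Adjacent rungs sit at z = 153 and z = 470, so the spacing is 470 − 153 = 317 mm.


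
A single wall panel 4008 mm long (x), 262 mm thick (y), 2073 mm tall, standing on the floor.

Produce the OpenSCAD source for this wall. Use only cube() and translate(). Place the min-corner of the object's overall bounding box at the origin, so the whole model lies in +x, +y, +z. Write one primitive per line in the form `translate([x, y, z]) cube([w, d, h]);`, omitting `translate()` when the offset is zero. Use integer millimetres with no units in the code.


cube([4008, 262, 2073]);


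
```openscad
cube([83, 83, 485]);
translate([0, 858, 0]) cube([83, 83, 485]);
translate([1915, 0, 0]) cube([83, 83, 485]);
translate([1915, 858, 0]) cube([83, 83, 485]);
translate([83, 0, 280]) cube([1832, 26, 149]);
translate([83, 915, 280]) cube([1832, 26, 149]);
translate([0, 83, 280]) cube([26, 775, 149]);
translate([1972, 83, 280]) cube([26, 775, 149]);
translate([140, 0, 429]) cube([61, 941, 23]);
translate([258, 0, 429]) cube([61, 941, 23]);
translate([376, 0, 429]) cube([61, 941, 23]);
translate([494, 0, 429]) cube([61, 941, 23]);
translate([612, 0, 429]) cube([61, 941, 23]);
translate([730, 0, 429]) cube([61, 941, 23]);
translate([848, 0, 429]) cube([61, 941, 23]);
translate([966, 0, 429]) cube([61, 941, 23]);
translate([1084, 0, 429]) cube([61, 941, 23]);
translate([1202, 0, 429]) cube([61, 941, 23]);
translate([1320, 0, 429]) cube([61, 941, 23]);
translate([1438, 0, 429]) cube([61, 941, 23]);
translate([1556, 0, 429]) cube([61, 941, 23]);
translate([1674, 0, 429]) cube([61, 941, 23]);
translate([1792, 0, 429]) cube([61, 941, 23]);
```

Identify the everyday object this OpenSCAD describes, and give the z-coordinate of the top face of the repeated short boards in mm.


A bed frame. The slat-top height is 452 mm.

Four posts, four rails, and a row of slats — a bed frame. Slats sit on the rails at z = 280 + 149 = 429; with slat thickness 23, the top is 452 mm.


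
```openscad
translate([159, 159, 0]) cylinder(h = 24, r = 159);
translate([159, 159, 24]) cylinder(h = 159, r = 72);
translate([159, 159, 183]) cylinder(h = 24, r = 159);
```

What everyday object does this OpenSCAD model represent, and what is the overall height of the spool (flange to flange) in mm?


A spool. The overall height is 207 mm.

Three coaxial cylinders, large–small–large — a spool. Two 24 mm flanges and a 159 mm core give 24 + 159 + 24 = 207 mm.


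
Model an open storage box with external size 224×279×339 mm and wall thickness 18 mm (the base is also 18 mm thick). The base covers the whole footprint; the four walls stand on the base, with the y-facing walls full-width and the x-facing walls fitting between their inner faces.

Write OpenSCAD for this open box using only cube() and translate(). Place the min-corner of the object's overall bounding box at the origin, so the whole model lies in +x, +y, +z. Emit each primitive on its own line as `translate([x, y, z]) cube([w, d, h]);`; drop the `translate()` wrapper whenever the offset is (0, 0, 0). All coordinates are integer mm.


cube([224, 279, 18]);
translate([0, 0, 18]) cube([224, 18, 321]);
translate([0, 261, 18]) cube([224, 18, 321]);
translate([0, 18, 18]) cube([18, 243, 321]);
translate([206, 18, 18]) cube([18, 243, 321]);


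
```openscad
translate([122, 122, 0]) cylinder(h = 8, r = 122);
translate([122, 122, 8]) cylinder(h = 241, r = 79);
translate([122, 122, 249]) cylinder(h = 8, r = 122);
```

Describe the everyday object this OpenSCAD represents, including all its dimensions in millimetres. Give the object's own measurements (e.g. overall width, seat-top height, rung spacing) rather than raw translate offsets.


A spool: two coaxial disc flanges of radius 122 mm and thickness 8 mm, joined by a core cylinder of radius 79 mm and height 241 mm. The lower flange rests on z = 0 and the three cylinders share a vertical axis.


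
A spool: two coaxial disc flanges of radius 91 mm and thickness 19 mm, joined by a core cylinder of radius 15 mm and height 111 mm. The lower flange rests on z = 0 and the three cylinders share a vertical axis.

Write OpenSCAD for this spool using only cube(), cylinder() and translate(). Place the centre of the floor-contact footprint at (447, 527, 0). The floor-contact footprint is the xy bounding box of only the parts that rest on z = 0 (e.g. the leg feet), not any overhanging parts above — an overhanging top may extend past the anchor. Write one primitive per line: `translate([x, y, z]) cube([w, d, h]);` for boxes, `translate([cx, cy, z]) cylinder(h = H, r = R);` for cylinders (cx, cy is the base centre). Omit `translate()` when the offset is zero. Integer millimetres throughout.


translate([447, 527, 0]) cylinder(h = 19, r = 91);
translate([447, 527, 19]) cylinder(h = 111, r = 15);
translate([447, 527, 130]) cylinder(h = 19, r = 91);


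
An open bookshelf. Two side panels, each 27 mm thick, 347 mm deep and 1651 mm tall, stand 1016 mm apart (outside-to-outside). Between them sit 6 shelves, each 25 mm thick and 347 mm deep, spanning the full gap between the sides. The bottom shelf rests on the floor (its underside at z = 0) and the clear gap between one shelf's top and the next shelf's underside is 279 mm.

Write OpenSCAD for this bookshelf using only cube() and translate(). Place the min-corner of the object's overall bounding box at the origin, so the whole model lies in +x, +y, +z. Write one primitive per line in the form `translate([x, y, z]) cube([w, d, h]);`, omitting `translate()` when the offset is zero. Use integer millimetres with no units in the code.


cube([27, 347, 1651]);
translate([989, 0, 0]) cube([27, 347, 1651]);
translate([27, 0, 0]) cube([962, 347, 25]);
translate([27, 0, 304]) cube([962, 347, 25]);
translate([27, 0, 608]) cube([962, 347, 25]);
translate([27, 0, 912]) cube([962, 347, 25]);
translate([27, 0, 1216]) cube([962, 347, 25]);
translate([27, 0, 1520]) cube([962, 347, 25]);


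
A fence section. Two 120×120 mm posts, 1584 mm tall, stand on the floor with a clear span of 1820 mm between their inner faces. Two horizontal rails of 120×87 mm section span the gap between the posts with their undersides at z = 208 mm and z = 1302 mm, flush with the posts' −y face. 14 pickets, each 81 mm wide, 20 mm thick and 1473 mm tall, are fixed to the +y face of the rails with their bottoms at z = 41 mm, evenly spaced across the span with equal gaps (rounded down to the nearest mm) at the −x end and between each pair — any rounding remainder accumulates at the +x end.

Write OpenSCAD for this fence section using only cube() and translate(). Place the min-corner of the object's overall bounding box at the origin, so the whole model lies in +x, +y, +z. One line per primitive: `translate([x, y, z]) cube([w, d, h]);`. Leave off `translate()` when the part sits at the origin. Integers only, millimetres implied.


cube([120, 120, 1584]);
translate([1940, 0, 0]) cube([120, 120, 1584]);
translate([120, 0, 208]) cube([1820, 120, 87]);
translate([120, 0, 1302]) cube([1820, 120, 87]);
translate([165, 120, 41]) cube([81, 20, 1473]);
translate([291, 120, 41]) cube([81, 20, 1473]);
translate([417, 120, 41]) cube([81, 20, 1473]);
translate([543, 120, 41]) cube([81, 20, 1473]);
translate([669, 120, 41]) cube([81, 20, 1473]);
translate([795, 120, 41]) cube([81, 20, 1473]);
translate([921, 120, 41]) cube([81, 20, 1473]);
translate([1047, 120, 41]) cube([81, 20, 1473]);
translate([1173, 120, 41]) cube([81, 20, 1473]);
translate([1299, 120, 41]) cube([81, 20, 1473]);
translate([1425, 120, 41]) cube([81, 20, 1473]);
translate([1551, 120, 41]) cube([81, 20, 1473]);
translate([1677, 120, 41]) cube([81, 20, 1473]);
translate([1803, 120, 41]) cube([81, 20, 1473]);


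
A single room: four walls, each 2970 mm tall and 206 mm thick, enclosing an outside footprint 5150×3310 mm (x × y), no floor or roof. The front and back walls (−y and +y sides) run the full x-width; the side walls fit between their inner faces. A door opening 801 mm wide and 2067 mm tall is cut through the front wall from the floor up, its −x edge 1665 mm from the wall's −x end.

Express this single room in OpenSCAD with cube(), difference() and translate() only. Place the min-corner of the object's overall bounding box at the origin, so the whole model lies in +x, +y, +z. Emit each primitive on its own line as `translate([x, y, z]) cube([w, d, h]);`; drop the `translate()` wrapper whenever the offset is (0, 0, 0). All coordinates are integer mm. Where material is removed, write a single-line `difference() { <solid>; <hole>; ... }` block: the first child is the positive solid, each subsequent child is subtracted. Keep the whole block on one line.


difference() { cube([5150, 206, 2970]); translate([1665, 0, 0]) cube([801, 206, 2067]); }
translate([0, 3104, 0]) cube([5150, 206, 2970]);
translate([0, 206, 0]) cube([206, 2898, 2970]);
translate([4944, 206, 0]) cube([206, 2898, 2970]);


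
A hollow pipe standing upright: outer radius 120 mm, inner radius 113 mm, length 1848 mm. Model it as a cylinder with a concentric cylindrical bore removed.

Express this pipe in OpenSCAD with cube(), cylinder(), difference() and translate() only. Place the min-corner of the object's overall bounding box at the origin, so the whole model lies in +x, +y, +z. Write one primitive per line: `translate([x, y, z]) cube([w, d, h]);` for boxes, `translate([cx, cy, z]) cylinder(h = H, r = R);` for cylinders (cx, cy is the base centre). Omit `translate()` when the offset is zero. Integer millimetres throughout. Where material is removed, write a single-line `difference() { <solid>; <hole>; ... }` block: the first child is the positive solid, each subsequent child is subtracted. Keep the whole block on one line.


difference() { translate([120, 120, 0]) cylinder(h = 1848, r = 120); translate([120, 120, 0]) cylinder(h = 1848, r = 113); }


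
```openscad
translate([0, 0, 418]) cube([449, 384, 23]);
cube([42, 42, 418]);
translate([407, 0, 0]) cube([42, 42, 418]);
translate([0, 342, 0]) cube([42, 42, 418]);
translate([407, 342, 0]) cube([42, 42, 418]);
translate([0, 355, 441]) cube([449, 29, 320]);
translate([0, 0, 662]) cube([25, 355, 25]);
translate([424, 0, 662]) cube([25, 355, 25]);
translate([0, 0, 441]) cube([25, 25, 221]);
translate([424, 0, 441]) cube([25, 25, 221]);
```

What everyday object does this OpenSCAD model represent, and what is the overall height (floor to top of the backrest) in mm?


A chair. The overall height is 761 mm.

A slab on four corner posts with a tall panel at the back — a chair. The seat slab sits at z = 418 with thickness 23, and the 320 mm backrest starts at the seat top, so the overall height is 418 + 23 + 320 = 761 mm.


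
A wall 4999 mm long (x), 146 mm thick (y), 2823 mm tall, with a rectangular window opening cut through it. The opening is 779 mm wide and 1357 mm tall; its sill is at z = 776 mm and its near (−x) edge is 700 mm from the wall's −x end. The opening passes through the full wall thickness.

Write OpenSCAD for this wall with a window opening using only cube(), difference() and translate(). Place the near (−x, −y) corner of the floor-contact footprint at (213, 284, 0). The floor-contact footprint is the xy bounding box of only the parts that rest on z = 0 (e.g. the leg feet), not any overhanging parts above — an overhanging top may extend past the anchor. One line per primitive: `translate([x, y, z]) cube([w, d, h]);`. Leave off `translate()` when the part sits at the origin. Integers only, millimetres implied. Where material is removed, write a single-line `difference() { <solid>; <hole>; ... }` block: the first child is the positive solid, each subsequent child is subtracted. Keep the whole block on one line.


difference() { translate([213, 284, 0]) cube([4999, 146, 2823]); translate([913, 284, 776]) cube([779, 146, 1357]); }


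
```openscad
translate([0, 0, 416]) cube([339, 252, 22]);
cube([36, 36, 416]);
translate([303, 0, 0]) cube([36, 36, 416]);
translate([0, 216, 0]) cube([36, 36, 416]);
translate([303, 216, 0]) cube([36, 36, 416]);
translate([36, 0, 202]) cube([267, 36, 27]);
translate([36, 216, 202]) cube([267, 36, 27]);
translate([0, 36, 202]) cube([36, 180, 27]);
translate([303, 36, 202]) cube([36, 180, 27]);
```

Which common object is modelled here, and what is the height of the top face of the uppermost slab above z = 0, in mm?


A stool. The seat height is 438 mm.

A 339×252×22 slab at z = 416 on four corner posts — a stool. The seat top is 416 + 22 = 438 mm.


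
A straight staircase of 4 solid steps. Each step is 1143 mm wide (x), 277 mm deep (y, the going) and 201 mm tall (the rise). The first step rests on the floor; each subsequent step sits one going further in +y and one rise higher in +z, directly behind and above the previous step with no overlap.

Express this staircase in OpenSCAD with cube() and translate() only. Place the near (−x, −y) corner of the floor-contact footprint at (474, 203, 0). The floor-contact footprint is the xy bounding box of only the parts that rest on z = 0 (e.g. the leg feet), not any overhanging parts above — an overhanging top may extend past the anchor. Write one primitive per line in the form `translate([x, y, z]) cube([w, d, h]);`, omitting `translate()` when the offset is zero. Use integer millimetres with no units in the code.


translate([474, 203, 0]) cube([1143, 277, 201]);
translate([474, 480, 201]) cube([1143, 277, 201]);
translate([474, 757, 402]) cube([1143, 277, 201]);
translate([474, 1034, 603]) cube([1143, 277, 201]);


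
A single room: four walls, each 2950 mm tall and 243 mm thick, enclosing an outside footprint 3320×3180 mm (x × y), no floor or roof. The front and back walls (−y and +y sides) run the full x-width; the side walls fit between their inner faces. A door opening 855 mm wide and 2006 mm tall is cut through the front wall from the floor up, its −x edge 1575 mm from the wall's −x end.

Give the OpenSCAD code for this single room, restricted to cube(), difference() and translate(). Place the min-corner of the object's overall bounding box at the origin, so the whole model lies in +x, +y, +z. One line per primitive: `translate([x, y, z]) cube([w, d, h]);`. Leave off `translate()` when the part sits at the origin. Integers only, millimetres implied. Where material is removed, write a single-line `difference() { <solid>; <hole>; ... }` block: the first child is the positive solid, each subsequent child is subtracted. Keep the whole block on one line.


difference() { cube([3320, 243, 2950]); translate([1575, 0, 0]) cube([855, 243, 2006]); }
translate([0, 2937, 0]) cube([3320, 243, 2950]);
translate([0, 243, 0]) cube([243, 2694, 2950]);
translate([3077, 243, 0]) cube([243, 2694, 2950]);


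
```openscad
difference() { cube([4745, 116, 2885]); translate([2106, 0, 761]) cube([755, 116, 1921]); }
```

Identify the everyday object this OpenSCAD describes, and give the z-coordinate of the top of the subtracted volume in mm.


A wall with a window opening. The window head height is 2682 mm.

A wall with a rectangular opening subtracted — a window. Sill at z = 761, opening 1921 mm tall, so the head is at 761 + 1921 = 2682 mm.


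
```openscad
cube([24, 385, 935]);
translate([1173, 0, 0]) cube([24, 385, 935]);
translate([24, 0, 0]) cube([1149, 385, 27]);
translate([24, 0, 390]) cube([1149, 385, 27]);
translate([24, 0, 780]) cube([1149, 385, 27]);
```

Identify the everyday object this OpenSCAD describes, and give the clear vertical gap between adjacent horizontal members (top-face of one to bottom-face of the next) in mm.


A bookshelf. The clear shelf gap is 363 mm.

Two tall side panels with 3 horizontal boards between them — a bookshelf. The first two shelf undersides are at z = 0 and z = 390; with shelf thickness 27, the clear gap is 390 − 0 − 27 = 363 mm.


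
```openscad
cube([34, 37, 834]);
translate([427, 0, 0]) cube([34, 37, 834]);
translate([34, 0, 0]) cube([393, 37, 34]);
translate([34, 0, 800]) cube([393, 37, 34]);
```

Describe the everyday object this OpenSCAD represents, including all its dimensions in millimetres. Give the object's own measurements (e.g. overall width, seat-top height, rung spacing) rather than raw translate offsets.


A rectangular picture frame lying in the x–z plane (depth along y). The opening is 393 mm wide (x) by 766 mm tall (z), surrounded by a border 34 mm wide on all four sides. The frame is 37 mm deep and is made of two full-height vertical stiles with two horizontal rails fitted between them.


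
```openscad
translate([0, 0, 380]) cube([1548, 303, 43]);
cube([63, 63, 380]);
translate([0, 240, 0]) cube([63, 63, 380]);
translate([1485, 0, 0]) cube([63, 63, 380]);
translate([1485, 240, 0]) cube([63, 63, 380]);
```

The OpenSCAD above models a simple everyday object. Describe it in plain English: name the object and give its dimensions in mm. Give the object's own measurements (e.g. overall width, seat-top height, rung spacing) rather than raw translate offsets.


A long wooden bench with a 1548 mm (x) × 303 mm (y) seat, 43 mm thick, its top surface 423 mm above the floor. Four 63 mm square legs at the seat corners, flush with the edges, run from z = 0 to the seat underside.


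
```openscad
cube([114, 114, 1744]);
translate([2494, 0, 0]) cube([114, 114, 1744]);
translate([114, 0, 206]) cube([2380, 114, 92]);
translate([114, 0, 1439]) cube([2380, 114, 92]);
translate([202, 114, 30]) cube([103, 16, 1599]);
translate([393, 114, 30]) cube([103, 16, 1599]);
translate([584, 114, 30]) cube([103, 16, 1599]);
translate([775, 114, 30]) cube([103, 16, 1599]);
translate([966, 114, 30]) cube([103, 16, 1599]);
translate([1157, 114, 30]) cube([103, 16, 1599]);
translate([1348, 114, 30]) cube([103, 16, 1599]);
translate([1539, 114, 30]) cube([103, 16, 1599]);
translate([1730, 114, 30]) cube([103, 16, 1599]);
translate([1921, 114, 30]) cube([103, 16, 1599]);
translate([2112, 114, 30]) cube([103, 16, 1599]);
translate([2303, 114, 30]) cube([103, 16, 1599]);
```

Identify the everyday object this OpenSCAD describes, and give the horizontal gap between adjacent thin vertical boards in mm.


A fence section. The picket gap is 88 mm.

Two posts, two rails, 12 pickets — a fence section. Span 2380 mm holds 12 pickets of 103 mm with 13 equal gaps: ⌊(2380 − 12·103) / 13⌋ = 88 mm.


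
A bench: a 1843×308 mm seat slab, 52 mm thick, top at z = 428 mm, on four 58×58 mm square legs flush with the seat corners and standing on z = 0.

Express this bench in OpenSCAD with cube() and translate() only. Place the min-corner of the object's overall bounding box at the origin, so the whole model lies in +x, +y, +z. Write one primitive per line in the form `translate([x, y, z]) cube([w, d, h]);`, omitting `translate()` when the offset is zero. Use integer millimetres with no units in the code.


// leg_h = 428 − 52 = 376
translate([0, 0, 376]) cube([1843, 308, 52]);
cube([58, 58, 376]);
translate([0, 250, 0]) cube([58, 58, 376]);
translate([1785, 0, 0]) cube([58, 58, 376]);
translate([1785, 250, 0]) cube([58, 58, 376]);


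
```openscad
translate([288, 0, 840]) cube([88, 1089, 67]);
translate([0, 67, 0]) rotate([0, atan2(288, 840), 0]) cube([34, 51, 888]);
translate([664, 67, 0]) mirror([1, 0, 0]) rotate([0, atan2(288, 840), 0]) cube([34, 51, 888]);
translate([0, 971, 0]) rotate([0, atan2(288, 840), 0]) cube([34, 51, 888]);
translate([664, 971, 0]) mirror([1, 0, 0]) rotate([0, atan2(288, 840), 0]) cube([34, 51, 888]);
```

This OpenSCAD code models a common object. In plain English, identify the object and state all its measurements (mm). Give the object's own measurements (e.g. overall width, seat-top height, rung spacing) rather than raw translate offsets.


A sawhorse. A 88×1089×67 mm beam (x, y, z) sits on two A-frame leg pairs. Each pair is two raked legs of 34×51 mm section (51 mm along y) splaying symmetrically in x. Each leg rises 840 mm vertically over 288 mm of horizontal reach and is 888 mm long along its own axis. Every leg's outer bottom edge rests on the floor and its outer top edge meets a bottom edge of the beam — the left legs (tilting toward +x) meet the beam's −x bottom edge, the right legs (their mirror images, tilting toward −x) meet its +x bottom edge — so the leg tops tuck under the beam, the beam's underside is 840 mm above the floor, and the feet are 664 mm apart outside-to-outside with the beam centred between them. The two leg pairs are set in 67 mm from either end of the beam.


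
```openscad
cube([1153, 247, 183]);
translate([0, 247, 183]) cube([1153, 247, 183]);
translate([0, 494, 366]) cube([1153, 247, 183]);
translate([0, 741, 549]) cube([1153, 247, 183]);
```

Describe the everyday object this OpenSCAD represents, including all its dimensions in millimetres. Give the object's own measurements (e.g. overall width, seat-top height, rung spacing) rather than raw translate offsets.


A straight staircase of 4 solid steps. Each step is 1153 mm wide (x), 247 mm deep (y, the going) and 183 mm tall (the rise). The first step rests on the floor; each subsequent step sits one going further in +y and one rise higher in +z, directly behind and above the previous step with no overlap.


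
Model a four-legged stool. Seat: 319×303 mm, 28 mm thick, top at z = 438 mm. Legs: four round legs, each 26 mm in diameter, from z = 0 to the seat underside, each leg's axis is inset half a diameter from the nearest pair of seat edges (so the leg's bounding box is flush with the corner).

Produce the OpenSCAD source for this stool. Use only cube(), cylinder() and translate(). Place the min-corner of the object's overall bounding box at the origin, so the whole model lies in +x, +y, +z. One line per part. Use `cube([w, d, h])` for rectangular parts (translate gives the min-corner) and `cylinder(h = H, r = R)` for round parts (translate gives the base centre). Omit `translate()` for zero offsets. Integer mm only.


// leg_h = 438 - 28 = 410
translate([0, 0, 410]) cube([319, 303, 28]);
translate([13, 13, 0]) cylinder(h = 410, r = 13);
translate([306, 13, 0]) cylinder(h = 410, r = 13);
translate([13, 290, 0]) cylinder(h = 410, r = 13);
translate([306, 290, 0]) cylinder(h = 410, r = 13);


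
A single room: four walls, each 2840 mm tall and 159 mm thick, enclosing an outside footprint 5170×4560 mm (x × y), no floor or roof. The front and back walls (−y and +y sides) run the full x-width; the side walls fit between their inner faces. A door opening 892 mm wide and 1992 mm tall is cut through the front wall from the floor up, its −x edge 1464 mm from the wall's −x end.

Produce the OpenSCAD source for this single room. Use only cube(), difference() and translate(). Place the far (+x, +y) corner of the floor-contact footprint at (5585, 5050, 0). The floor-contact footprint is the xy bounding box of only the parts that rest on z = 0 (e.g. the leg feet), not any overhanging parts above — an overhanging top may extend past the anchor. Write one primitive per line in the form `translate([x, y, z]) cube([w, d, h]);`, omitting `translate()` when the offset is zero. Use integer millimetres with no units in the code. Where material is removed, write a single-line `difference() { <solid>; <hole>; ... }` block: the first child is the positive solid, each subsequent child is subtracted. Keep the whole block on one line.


difference() { translate([415, 490, 0]) cube([5170, 159, 2840]); translate([1879, 490, 0]) cube([892, 159, 1992]); }
translate([415, 4891, 0]) cube([5170, 159, 2840]);
translate([415, 649, 0]) cube([159, 4242, 2840]);
translate([5426, 649, 0]) cube([159, 4242, 2840]);


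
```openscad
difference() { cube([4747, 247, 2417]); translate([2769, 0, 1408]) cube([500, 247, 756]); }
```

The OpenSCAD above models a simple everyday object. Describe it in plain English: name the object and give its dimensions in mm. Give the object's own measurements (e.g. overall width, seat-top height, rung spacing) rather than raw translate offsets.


A wall 4747 mm long (x), 247 mm thick (y), 2417 mm tall, with a rectangular window opening cut through it. The opening is 500 mm wide and 756 mm tall; its sill is at z = 1408 mm and its near (−x) edge is 2769 mm from the wall's −x end. The opening passes through the full wall thickness.


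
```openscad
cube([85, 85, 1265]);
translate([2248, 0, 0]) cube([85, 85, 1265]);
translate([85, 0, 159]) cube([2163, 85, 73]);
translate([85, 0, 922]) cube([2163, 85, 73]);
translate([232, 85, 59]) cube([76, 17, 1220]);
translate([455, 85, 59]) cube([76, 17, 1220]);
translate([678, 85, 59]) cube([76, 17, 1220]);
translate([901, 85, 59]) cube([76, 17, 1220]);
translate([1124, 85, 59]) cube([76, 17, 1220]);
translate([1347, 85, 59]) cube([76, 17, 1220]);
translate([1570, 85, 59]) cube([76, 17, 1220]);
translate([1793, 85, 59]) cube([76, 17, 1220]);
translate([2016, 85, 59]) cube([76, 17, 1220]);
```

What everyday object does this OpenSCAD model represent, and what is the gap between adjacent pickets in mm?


A fence section. The picket gap is 147 mm.

Two posts, two rails, 9 pickets — a fence section. Span 2163 mm holds 9 pickets of 76 mm with 10 equal gaps: ⌊(2163 − 9·76) / 10⌋ = 147 mm.


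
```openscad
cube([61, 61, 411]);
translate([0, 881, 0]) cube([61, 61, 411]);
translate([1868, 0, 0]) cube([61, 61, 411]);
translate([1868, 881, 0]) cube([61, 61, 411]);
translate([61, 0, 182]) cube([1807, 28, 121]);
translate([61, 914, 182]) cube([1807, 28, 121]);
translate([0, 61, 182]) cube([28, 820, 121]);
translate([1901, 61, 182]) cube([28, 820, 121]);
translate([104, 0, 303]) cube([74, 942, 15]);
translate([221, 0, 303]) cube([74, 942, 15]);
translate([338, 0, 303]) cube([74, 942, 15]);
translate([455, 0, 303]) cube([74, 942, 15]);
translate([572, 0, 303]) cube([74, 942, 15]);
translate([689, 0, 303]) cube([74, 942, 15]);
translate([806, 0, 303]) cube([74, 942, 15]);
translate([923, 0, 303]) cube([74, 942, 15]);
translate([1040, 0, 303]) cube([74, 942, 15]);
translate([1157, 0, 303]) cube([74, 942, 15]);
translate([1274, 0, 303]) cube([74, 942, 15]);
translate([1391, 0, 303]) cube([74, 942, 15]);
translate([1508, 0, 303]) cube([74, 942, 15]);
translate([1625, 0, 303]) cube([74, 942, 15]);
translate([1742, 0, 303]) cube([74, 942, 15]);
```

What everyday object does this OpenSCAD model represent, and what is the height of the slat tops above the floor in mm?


A bed frame. The slat-top height is 318 mm.

Four posts, four rails, and a row of slats — a bed frame. Slats sit on the rails at z = 182 + 121 = 303; with slat thickness 15, the top is 318 mm.
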